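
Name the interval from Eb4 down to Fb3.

major 7th

Descending from Eb4 to Fb3 is the same interval as ascending Fb3 to Eb4.
F to E spans seven letter names (F-G-A-B-C-D-E) — that makes it a seventh of some quality.
Counting semitones, Fb3→Eb4 is 11, which is the major seventh.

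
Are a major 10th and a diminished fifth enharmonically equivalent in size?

No

16 semitones (major tenth) vs 6 semitones (diminished fifth): not equal.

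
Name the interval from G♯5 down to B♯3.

Descending from G#5 to B#3 is the same interval as ascending B#3 to G#5.
B to G spans six letter names (B-C-D-E-F-G), plus an octave — that makes it a thirteenth of some quality.
A major thirteenth would be 21 semitones, but B#3 to G#5 is 20 — one semitone narrower, making it a minor thirteenth.
(Equivalently, a compound minor sixth: a minor sixth plus an octave.)

minor thirteenth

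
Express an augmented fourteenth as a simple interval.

Each octave removed subtracts seven from the number: 14 − 7 = 7.
That makes an augmented fourteenth a compound augmented seventh — an octave plus an augmented seventh.

augmented seventh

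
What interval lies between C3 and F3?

perfect 4th

C to F spans four letter names (C-D-E-F): a fourth.
The perfect fourth spans 5 semitones, and C3 to F3 is exactly 5 semitones — so this is a perfect fourth.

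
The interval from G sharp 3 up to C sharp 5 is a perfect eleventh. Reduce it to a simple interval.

P4

Take out an octave (7 from the number): 11 − 7 = 4.
That makes a perfect eleventh a compound perfect fourth — an octave plus a perfect fourth.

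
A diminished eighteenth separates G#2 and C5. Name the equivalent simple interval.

Take out 2 octaves (14 from the number): 18 − 14 = 4.
So a diminished eighteenth is 2 octaves plus a diminished fourth. The quality is unchanged.

diminished 4th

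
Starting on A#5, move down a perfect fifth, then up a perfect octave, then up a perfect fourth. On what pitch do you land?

Down a perfect fifth from A#5: D#5 (7 semitones down).
D#5 up a perfect octave → D#6 (12 semitones).
D#6 up a perfect fourth → G#6 (5 semitones).

G#6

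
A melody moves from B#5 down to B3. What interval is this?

A15

Descending from B#5 to B3 is the same interval as ascending B3 to B#5.
B to B is the same letter name, plus 2 octaves — that makes it a fifteenth of some quality.
A perfect fifteenth would be 24 semitones; B3 to B#5 is 25, one semitone wider, so the interval is augmented.
(Equivalently, a compound augmented octave: an augmented octave plus an octave.)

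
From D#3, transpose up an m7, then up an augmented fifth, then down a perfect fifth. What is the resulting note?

Up a minor seventh from D#3: C#4 (10 semitones up).
Up an augmented fifth from C#4: G##4 (8 semitones up).
Down a perfect fifth from G##4: C##4 (7 semitones down).

C##4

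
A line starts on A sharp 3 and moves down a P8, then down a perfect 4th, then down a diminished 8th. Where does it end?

E double-sharp 1

Down a perfect octave from A#3: A#2 (12 semitones down).
Down a perfect fourth from A#2: E#2 (5 semitones down).
A diminished octave down from E#2 is E##1.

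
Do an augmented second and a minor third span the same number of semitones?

Yes

An augmented second = 3 semitones = a minor third; enharmonically equal.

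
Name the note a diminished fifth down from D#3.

G##2

The fifth takes the letter from D down to G.
A diminished fifth spans 6 semitones, so from D#3 the target pitch is G##2.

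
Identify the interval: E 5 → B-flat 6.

E to B spans five letter names (E-F-G-A-B), plus an octave — that makes it a twelfth of some quality.
E5 to Bb6 spans 18 semitones — one semitone narrower than the perfect twelfth (19) — giving a diminished twelfth.
(Equivalently, a compound diminished fifth: a diminished fifth plus an octave.)

d12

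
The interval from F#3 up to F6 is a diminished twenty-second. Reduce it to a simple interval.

d8

Take out 2 octaves (14 from the number): 22 − 14 = 8.
Quality carries through unchanged, so the simple form is a diminished octave.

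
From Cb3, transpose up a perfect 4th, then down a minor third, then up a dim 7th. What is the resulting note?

Cb3 up a perfect fourth → Fb3 (5 semitones).
Down a minor third from Fb3: Db3 (3 semitones down).
Up a diminished seventh from Db3: Cbb4 (9 semitones up).

Cbb4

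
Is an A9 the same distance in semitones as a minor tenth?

An augmented ninth spans 15 semitones, and a minor tenth also spans 15 semitones — they're enharmonic.

Yes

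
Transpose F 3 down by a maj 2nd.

Counting two letter names down from F lands on E.
Moving 2 semitones down from F3 (the size of a major second) reaches Eb3.

E flat 3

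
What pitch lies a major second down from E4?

The second takes the letter from E down to D.
Moving 2 semitones down from E4 (the size of a major second) reaches D4.

D4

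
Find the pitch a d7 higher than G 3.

The seventh takes the letter from G up to F.
Moving 9 semitones up from G3 (the size of a diminished seventh) reaches Fb4.

F-flat 4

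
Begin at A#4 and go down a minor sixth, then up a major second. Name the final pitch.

A#4 down a minor sixth → C##4 (8 semitones).
A major second up from C##4 is D##4.

D##4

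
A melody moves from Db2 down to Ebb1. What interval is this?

Descending from Db2 to Ebb1 is the same interval as ascending Ebb1 to Db2.
E to D spans seven letter names (E-F-G-A-B-C-D), so the interval is some kind of seventh.
Counting semitones, Ebb1→Db2 is 11, which is the major seventh.

M7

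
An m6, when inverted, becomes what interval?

The rule of nine gives the new number: 9 − 6 = 3, so a sixth becomes a third.
The quality also flips — minor becomes major — giving a major third.

M3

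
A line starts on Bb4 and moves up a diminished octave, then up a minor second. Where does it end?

Cbb6

A diminished octave up from Bb4 is Bbb5.
A minor second up from Bbb5 is Cbb6.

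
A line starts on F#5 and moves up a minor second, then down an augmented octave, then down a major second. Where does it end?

Fb4

F#5 up a minor second → G5 (1 semitone).
An augmented octave down from G5 is Gb4.
Gb4 down a major second → Fb4 (2 semitones).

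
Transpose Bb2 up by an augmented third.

D#3

Counting three letter names up from B lands on D.
An augmented third spans 5 semitones, so from Bb2 the target pitch is D#3.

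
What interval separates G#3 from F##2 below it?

minor 9th

Descending from G#3 to F##2 is the same interval as ascending F##2 to G#3.
F to G spans two letter names (F-G), plus an octave — that makes it a ninth of some quality.
F##2 to G#3 is 13 semitones, a half step short of the major ninth (14), so this is minor.
(Equivalently, a compound minor second: a minor second plus an octave.)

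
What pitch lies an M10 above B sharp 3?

The tenth's letter: B up three letter names plus an octave → D.
Moving 16 semitones up from B#3 (the size of a major tenth) reaches D##5.

D double-sharp 5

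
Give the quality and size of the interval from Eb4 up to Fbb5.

E to F spans two letter names (E-F), plus an octave: a ninth.
The major ninth is 14 semitones; here we have 12, two semitones narrower: diminished.

diminished ninth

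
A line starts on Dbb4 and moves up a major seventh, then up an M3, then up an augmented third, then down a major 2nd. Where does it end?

Up a major seventh from Dbb4: Cb5 (11 semitones up).
A major third up from Cb5 is Eb5.
Eb5 up an augmented third → G#5 (5 semitones).
Down a major second from G#5: F#5 (2 semitones down).

F#5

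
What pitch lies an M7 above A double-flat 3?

Counting seven letter names up from A lands on G.
A major seventh is 11 semitones; 11 semitones up from Abb3 gives Gb4.

G flat 4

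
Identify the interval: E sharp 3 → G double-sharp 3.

E to G spans three letter names (E-F-G) — that makes it a third of some quality.
The major third spans 4 semitones, and E#3 to G##3 is exactly 4 semitones — so this is a major third.

major third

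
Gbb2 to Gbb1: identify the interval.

perfect octave

Descending from Gbb2 to Gbb1 is the same interval as ascending Gbb1 to Gbb2.
G to G is the same letter name, plus an octave: an octave.
Gbb1 to Gbb2 is 12 semitones, matching the perfect octave exactly, so the quality is perfect.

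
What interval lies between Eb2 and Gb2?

E to G spans three letter names (E-F-G), so the interval is some kind of third.
A major third would be 4 semitones, but Eb2 to Gb2 is 3 — one semitone narrower, making it a minor third.

minor third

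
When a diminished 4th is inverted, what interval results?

The rule of nine gives the new number: 9 − 4 = 5, so a fourth becomes a fifth.
And diminished becomes augmented under inversion, so we get an augmented fifth.

augmented 5th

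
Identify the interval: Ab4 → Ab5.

perfect octave

A to A is the same letter name, plus an octave, so the interval is some kind of octave.
Ab4 to Ab5 is 12 semitones, matching the perfect octave exactly, so the quality is perfect.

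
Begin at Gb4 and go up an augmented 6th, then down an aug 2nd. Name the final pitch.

Gb4 up an augmented sixth → E5 (10 semitones).
Down an augmented second from E5: Db5 (3 semitones down).

Db5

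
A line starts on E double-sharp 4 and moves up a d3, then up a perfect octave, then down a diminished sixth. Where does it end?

E##4 up a diminished third → G#4 (2 semitones).
A perfect octave up from G#4 is G#5.
A diminished sixth down from G#5 is B##4.

B double-sharp 4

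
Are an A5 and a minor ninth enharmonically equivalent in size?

No

8 semitones (augmented fifth) vs 13 semitones (minor ninth): not equal.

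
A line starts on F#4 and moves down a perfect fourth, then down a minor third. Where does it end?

A#3

Down a perfect fourth from F#4: C#4 (5 semitones down).
Down a minor third from C#4: A#3 (3 semitones down).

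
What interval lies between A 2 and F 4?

minor thirteenth

A to F spans six letter names (A-B-C-D-E-F), plus an octave — that makes it a thirteenth of some quality.
A major thirteenth would be 21 semitones, but A2 to F4 is 20 — one semitone narrower, making it a minor thirteenth.
(Equivalently, a compound minor sixth: a minor sixth plus an octave.)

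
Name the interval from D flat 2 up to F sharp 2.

augmented third

D to F spans three letter names (D-E-F): a third.
The major third is 4 semitones; here we have 5, one semitone wider: augmented.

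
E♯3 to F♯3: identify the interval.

minor 2nd

E to F spans two letter names (E-F), so the interval is some kind of second.
At 1 semitone, E#3→F#3 falls one short of a major second: minor.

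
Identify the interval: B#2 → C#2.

Descending from B#2 to C#2 is the same interval as ascending C#2 to B#2.
C to B spans seven letter names (C-D-E-F-G-A-B): a seventh.
The major seventh spans 11 semitones, and C#2 to B#2 is exactly 11 semitones — so this is a major seventh.

M7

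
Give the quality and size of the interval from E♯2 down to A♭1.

doubly augmented fifth

Descending from E#2 to Ab1 is the same interval as ascending Ab1 to E#2.
A to E spans five letter names (A-B-C-D-E): a fifth.
Ab1 to E#2 spans 9 semitones — two semitones wider than the perfect fifth (7) — giving a doubly augmented fifth.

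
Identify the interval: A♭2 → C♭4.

A to C spans three letter names (A-B-C), plus an octave, so the interval is some kind of tenth.
A major tenth would be 16 semitones, but Ab2 to Cb4 is 15 — one semitone narrower, making it a minor tenth.
(Equivalently, a compound minor third: a minor third plus an octave.)

m10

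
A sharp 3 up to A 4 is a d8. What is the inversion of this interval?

augmented unison

Inverted interval numbers add to nine, so an octave pairs with a unison (8 + 1 = 9).
And diminished becomes augmented under inversion, so we get an augmented unison.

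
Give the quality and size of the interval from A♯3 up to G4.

A to G spans seven letter names (A-B-C-D-E-F-G) — that makes it a seventh of some quality.
A major seventh would be 11 semitones; A#3 to G4 is 9, two semitones narrower, so the interval is diminished.

diminished seventh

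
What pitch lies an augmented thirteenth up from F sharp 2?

D double-sharp 4

Six letters up from F (plus an octave) reaches D.
An augmented thirteenth spans 22 semitones, so from F#2 the target pitch is D##4.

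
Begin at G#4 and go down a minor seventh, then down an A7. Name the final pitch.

Bb2

Down a minor seventh from G#4: A#3 (10 semitones down).
A#3 down an augmented seventh → Bb2 (12 semitones).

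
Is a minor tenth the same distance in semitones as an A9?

A minor tenth spans 15 semitones, and an augmented ninth also spans 15 semitones — they're enharmonic.

Yes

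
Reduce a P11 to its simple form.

perfect fourth

Each octave removed subtracts seven from the number: 11 − 7 = 4.
Quality carries through unchanged, so the simple form is a perfect fourth.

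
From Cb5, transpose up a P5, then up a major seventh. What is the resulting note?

Up a perfect fifth from Cb5: Gb5 (7 semitones up).
A major seventh up from Gb5 is F6.

F6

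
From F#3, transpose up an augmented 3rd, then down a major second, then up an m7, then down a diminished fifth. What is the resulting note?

B##3

Up an augmented third from F#3: A##3 (5 semitones up).
Down a major second from A##3: G##3 (2 semitones down).
A minor seventh up from G##3 is F##4.
A diminished fifth down from F##4 is B##3.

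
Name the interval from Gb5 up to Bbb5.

minor third

G to B spans three letter names (G-A-B), so the interval is some kind of third.
A major third would be 4 semitones, but Gb5 to Bbb5 is 3 — one semitone narrower, making it a minor third.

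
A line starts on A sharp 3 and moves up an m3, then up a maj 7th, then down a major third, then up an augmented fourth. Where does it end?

C double-sharp 5

Up a minor third from A#3: C#4 (3 semitones up).
A major seventh up from C#4 is B#4.
B#4 down a major third → G#4 (4 semitones).
Up an augmented fourth from G#4: C##5 (6 semitones up).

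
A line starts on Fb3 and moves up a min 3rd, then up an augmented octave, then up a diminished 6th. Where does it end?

A minor third up from Fb3 is Abb3.
An augmented octave up from Abb3 is Ab4.
Up a diminished sixth from Ab4: Fbb5 (7 semitones up).

Fbb5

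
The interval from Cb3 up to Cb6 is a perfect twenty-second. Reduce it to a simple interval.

Subtracting seven from the interval number removes an octave: 22 − 14 = 8.
Quality carries through unchanged, so the simple form is a perfect octave.

perfect octave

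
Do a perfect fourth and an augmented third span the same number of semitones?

Yes

Both span 5 semitones: a perfect fourth and an augmented third are the same chromatic distance.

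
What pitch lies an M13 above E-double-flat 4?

Counting six letter names plus an octave up from E lands on C.
Moving 21 semitones up from Ebb4 (the size of a major thirteenth) reaches Cb6.

C-flat 6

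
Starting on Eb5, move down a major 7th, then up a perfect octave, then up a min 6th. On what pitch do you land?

Dbb6

A major seventh down from Eb5 is Fb4.
Up a perfect octave from Fb4: Fb5 (12 semitones up).
Fb5 up a minor sixth → Dbb6 (8 semitones).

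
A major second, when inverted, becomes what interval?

The rule of nine gives the new number: 9 − 2 = 7, so a second becomes a seventh.
Quality inverts too: major becomes minor. That makes the inversion a minor seventh.

minor seventh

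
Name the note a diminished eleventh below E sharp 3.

Four letters down from E (plus an octave) reaches B.
A diminished eleventh spans 16 semitones, so from E#3 the target pitch is B##1.

B double-sharp 1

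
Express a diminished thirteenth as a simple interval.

diminished 6th

Subtracting seven from the interval number removes an octave: 13 − 7 = 6.
That makes a diminished thirteenth a compound diminished sixth — an octave plus a diminished sixth.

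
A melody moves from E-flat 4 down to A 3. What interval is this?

Descending from Eb4 to A3 is the same interval as ascending A3 to Eb4.
A to E spans five letter names (A-B-C-D-E): a fifth.
The perfect fifth is 7 semitones; here we have 6, one semitone narrower: diminished.

diminished fifth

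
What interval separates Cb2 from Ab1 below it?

Descending from Cb2 to Ab1 is the same interval as ascending Ab1 to Cb2.
A to C spans three letter names (A-B-C) — that makes it a third of some quality.
A major third would be 4 semitones, but Ab1 to Cb2 is 3 — one semitone narrower, making it a minor third.

minor third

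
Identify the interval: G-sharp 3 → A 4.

G to A spans two letter names (G-A), plus an octave — that makes it a ninth of some quality.
A major ninth would be 14 semitones, but G#3 to A4 is 13 — one semitone narrower, making it a minor ninth.
(Equivalently, a compound minor second: a minor second plus an octave.)

minor 9th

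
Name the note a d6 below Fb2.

Counting six letter names down from F lands on A.
A diminished sixth spans 7 semitones, so from Fb2 the target pitch is A1.

A1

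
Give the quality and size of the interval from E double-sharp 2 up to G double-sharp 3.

E to G spans three letter names (E-F-G), plus an octave — that makes it a tenth of some quality.
At 15 semitones, E##2→G##3 falls one short of a major tenth: minor.
(Equivalently, a compound minor third: a minor third plus an octave.)

minor tenth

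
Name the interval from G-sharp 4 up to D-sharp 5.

G to D spans five letter names (G-A-B-C-D), so the interval is some kind of fifth.
The perfect fifth spans 7 semitones, and G#4 to D#5 is exactly 7 semitones — so this is a perfect fifth.

perfect fifth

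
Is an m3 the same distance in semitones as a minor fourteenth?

3 semitones (minor third) vs 22 semitones (minor fourteenth): not equal.

No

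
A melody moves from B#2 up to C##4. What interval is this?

major ninth

B to C spans two letter names (B-C), plus an octave — that makes it a ninth of some quality.
B#2 to C##4 is 14 semitones, matching the major ninth exactly, so the quality is major.
(Equivalently, a compound major second: a major second plus an octave.)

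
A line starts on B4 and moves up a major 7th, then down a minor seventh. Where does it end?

A major seventh up from B4 is A#5.
A#5 down a minor seventh → B#4 (10 semitones).

B#4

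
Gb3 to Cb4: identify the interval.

perfect 4th

G to C spans four letter names (G-A-B-C) — that makes it a fourth of some quality.
The perfect fourth spans 5 semitones, and Gb3 to Cb4 is exactly 5 semitones — so this is a perfect fourth.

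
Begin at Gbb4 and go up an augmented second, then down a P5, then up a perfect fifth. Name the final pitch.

An augmented second up from Gbb4 is Ab4.
A perfect fifth down from Ab4 is Db4.
A perfect fifth up from Db4 is Ab4.

Ab4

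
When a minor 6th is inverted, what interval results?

major third

Interval numbers invert to sum to nine: 6 + 3 = 9, so a sixth inverts to a third.
The quality also flips — minor becomes major — giving a major third.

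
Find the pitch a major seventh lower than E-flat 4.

F-flat 3

Counting seven letter names down from E lands on F.
A major seventh spans 11 semitones, so from Eb4 the target pitch is Fb3.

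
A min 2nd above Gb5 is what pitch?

Counting two letter names up from G lands on A.
Moving 1 semitone up from Gb5 (the size of a minor second) reaches Abb5.

Abb5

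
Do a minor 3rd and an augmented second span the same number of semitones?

Yes

Both span 3 semitones: a minor third and an augmented second are the same chromatic distance.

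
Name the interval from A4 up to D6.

P11

A to D spans four letter names (A-B-C-D), plus an octave — that makes it an eleventh of some quality.
Counting semitones, A4→D6 is 17, which is the perfect eleventh.
(Equivalently, a compound perfect fourth: a perfect fourth plus an octave.)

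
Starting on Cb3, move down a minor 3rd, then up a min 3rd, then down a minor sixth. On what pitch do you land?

Eb2

Cb3 down a minor third → Ab2 (3 semitones).
Up a minor third from Ab2: Cb3 (3 semitones up).
A minor sixth down from Cb3 is Eb2.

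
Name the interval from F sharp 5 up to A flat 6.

F to A spans three letter names (F-G-A), plus an octave, so the interval is some kind of tenth.
F#5 to Ab6 spans 14 semitones — two semitones narrower than the major tenth (16) — giving a diminished tenth.
(Equivalently, a compound diminished third: a diminished third plus an octave.)

diminished 10th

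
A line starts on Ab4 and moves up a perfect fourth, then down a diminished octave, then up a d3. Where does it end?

A perfect fourth up from Ab4 is Db5.
Db5 down a diminished octave → D4 (11 semitones).
A diminished third up from D4 is Fb4.

Fb4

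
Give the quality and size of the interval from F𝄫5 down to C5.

Descending from Fbb5 to C5 is the same interval as ascending C5 to Fbb5.
C to F spans four letter names (C-D-E-F), so the interval is some kind of fourth.
C5 to Fbb5 spans 3 semitones — two semitones narrower than the perfect fourth (5) — giving a doubly diminished fourth.

doubly diminished 4th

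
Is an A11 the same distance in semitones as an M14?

An augmented eleventh spans 18 semitones; a major fourteenth spans 23 semitones. They differ by 5.

No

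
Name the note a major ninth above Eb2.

F3

The ninth's letter: E up two letter names plus an octave → F.
A major ninth spans 14 semitones, so from Eb2 the target pitch is F3.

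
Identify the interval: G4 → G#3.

Descending from G4 to G#3 is the same interval as ascending G#3 to G4.
G to G is the same letter name, plus an octave, so the interval is some kind of octave.
The perfect octave is 12 semitones; here we have 11, one semitone narrower: diminished.

diminished octave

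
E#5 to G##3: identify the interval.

Descending from E#5 to G##3 is the same interval as ascending G##3 to E#5.
G to E spans six letter names (G-A-B-C-D-E), plus an octave, so the interval is some kind of thirteenth.
At 20 semitones, G##3→E#5 falls one short of a major thirteenth: minor.
(Equivalently, a compound minor sixth: a minor sixth plus an octave.)

minor thirteenth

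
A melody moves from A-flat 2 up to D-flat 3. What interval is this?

A to D spans four letter names (A-B-C-D) — that makes it a fourth of some quality.
Counting semitones, Ab2→Db3 is 5, which is the perfect fourth.

perfect fourth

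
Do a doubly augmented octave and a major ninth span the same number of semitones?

Yes

A doubly augmented octave = 14 semitones = a major ninth; enharmonically equal.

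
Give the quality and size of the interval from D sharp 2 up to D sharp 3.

perfect octave

D to D is the same letter name, plus an octave: an octave.
The perfect octave spans 12 semitones, and D#2 to D#3 is exactly 12 semitones — so this is a perfect octave.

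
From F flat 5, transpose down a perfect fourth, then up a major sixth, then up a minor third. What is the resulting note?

Down a perfect fourth from Fb5: Cb5 (5 semitones down).
Cb5 up a major sixth → Ab5 (9 semitones).
Ab5 up a minor third → Cb6 (3 semitones).

C flat 6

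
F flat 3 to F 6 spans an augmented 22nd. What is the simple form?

A8

Subtracting seven from the interval number removes an octave: 22 − 14 = 8.
Quality carries through unchanged, so the simple form is an augmented octave.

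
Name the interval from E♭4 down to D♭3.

Descending from Eb4 to Db3 is the same interval as ascending Db3 to Eb4.
D to E spans two letter names (D-E), plus an octave: a ninth.
Counting semitones, Db3→Eb4 is 14, which is the major ninth.
(Equivalently, a compound major second: a major second plus an octave.)

major 9th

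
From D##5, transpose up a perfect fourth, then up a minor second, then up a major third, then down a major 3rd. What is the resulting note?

A#5

Up a perfect fourth from D##5: G##5 (5 semitones up).
G##5 up a minor second → A#5 (1 semitone).
Up a major third from A#5: C##6 (4 semitones up).
Down a major third from C##6: A#5 (4 semitones down).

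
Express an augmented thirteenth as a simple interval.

Each octave removed subtracts seven from the number: 13 − 7 = 6.
So an augmented thirteenth is an octave plus an augmented sixth. The quality is unchanged.

augmented 6th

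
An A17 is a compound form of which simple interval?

A3

Subtracting seven from the interval number removes an octave: 17 − 14 = 3.
Quality carries through unchanged, so the simple form is an augmented third.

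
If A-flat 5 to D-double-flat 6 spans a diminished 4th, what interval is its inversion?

Inverted interval numbers add to nine, so a fourth pairs with a fifth (4 + 5 = 9).
The quality also flips — diminished becomes augmented — giving an augmented fifth.

A5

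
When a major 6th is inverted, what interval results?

m3

The rule of nine gives the new number: 9 − 6 = 3, so a sixth becomes a third.
Quality inverts too: major becomes minor. That makes the inversion a minor third.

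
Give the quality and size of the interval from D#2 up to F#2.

D to F spans three letter names (D-E-F) — that makes it a third of some quality.
At 3 semitones, D#2→F#2 falls one short of a major third: minor.

m3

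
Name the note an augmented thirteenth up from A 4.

The thirteenth's letter: A up six letter names plus an octave → F.
An augmented thirteenth spans 22 semitones, so from A4 the target pitch is F##6.

F-double-sharp 6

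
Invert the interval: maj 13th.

First reduce the compound major thirteenth to its simple form, a major sixth.
The rule of nine gives the new number: 9 − 6 = 3, so a sixth becomes a third.
The quality also flips — major becomes minor — giving a minor third.

minor third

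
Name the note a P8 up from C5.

An octave keeps the letter name C, an octave up from C.
A perfect octave is 12 semitones; 12 semitones up from C5 gives C6.

C6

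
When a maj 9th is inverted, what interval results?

First reduce the compound major ninth to its simple form, a major second.
Interval numbers invert to sum to nine: 2 + 7 = 9, so a second inverts to a seventh.
Quality inverts too: major becomes minor. That makes the inversion a minor seventh.

minor 7th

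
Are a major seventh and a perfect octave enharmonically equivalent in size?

No

A major seventh is 11 semitones but a perfect octave is 12 semitones — different sizes.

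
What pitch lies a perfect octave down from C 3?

For an octave the letter name doesn't change: still C, an octave down.
A perfect octave spans 12 semitones, so from C3 the target pitch is C2.

C 2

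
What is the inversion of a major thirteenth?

m3

First reduce the compound major thirteenth to its simple form, a major sixth.
Interval numbers invert to sum to nine: 6 + 3 = 9, so a sixth inverts to a third.
And major becomes minor under inversion, so we get a minor third.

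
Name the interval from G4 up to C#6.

augmented eleventh

G to C spans four letter names (G-A-B-C), plus an octave — that makes it an eleventh of some quality.
A perfect eleventh would be 17 semitones; G4 to C#6 is 18, one semitone wider, so the interval is augmented.
(Equivalently, a compound augmented fourth: an augmented fourth plus an octave.)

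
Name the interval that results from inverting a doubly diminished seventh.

AA2

Interval numbers invert to sum to nine: 7 + 2 = 9, so a seventh inverts to a second.
And doubly diminished becomes doubly augmented under inversion, so we get a doubly augmented second.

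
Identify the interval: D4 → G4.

D to G spans four letter names (D-E-F-G) — that makes it a fourth of some quality.
Counting semitones, D4→G4 is 5, which is the perfect fourth.

perfect 4th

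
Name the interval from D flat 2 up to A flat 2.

perfect fifth

D to A spans five letter names (D-E-F-G-A): a fifth.
Counting semitones, Db2→Ab2 is 7, which is the perfect fifth.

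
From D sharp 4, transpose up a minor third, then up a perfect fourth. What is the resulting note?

D#4 up a minor third → F#4 (3 semitones).
Up a perfect fourth from F#4: B4 (5 semitones up).

B 4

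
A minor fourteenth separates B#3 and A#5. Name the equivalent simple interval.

minor seventh

Each octave removed subtracts seven from the number: 14 − 7 = 7.
Quality carries through unchanged, so the simple form is a minor seventh.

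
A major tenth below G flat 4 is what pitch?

Counting three letter names plus an octave down from G lands on E.
A major tenth spans 16 semitones, so from Gb4 the target pitch is Ebb3.

E double-flat 3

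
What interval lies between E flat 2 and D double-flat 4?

diminished 14th

E to D spans seven letter names (E-F-G-A-B-C-D), plus an octave: a fourteenth.
A major fourteenth would be 23 semitones; Eb2 to Dbb4 is 21, two semitones narrower, so the interval is diminished.
(Equivalently, a compound diminished seventh: a diminished seventh plus an octave.)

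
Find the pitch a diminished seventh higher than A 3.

G-flat 4

Counting seven letter names up from A lands on G.
Moving 9 semitones up from A3 (the size of a diminished seventh) reaches Gb4.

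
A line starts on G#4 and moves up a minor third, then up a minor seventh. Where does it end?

A5

G#4 up a minor third → B4 (3 semitones).
B4 up a minor seventh → A5 (10 semitones).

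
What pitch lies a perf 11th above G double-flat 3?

C double-flat 5

The eleventh's letter: G up four letter names plus an octave → C.
Moving 17 semitones up from Gbb3 (the size of a perfect eleventh) reaches Cbb5.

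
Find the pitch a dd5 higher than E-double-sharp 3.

B 3

Counting five letter names up from E lands on B.
Moving 5 semitones up from E##3 (the size of a doubly diminished fifth) reaches B3.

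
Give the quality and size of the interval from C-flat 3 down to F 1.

Descending from Cb3 to F1 is the same interval as ascending F1 to Cb3.
F to C spans five letter names (F-G-A-B-C), plus an octave: a twelfth.
The perfect twelfth is 19 semitones; here we have 18, one semitone narrower: diminished.
(Equivalently, a compound diminished fifth: a diminished fifth plus an octave.)

diminished twelfth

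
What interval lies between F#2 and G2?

F to G spans two letter names (F-G): a second.
F#2 to G2 is 1 semitone, a half step short of the major second (2), so this is minor.

minor second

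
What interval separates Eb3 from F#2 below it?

diminished 7th

Descending from Eb3 to F#2 is the same interval as ascending F#2 to Eb3.
F to E spans seven letter names (F-G-A-B-C-D-E) — that makes it a seventh of some quality.
A major seventh would be 11 semitones; F#2 to Eb3 is 9, two semitones narrower, so the interval is diminished.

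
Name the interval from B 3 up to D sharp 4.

B to D spans three letter names (B-C-D) — that makes it a third of some quality.
Counting semitones, B3→D#4 is 4, which is the major third.

major third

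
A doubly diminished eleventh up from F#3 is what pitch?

Bbb4

Four letters up from F (plus an octave) reaches B.
A doubly diminished eleventh is 15 semitones; 15 semitones up from F#3 gives Bbb4.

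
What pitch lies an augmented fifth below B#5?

E5

Five letter names down from B: E.
An augmented fifth spans 8 semitones, so from B#5 the target pitch is E5.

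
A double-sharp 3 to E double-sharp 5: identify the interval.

perfect twelfth

A to E spans five letter names (A-B-C-D-E), plus an octave — that makes it a twelfth of some quality.
Counting semitones, A##3→E##5 is 19, which is the perfect twelfth.
(Equivalently, a compound perfect fifth: a perfect fifth plus an octave.)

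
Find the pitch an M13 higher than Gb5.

Six letters up from G (plus an octave) reaches E.
A major thirteenth is 21 semitones; 21 semitones up from Gb5 gives Eb7.

Eb7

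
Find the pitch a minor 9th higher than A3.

Bb4

The ninth's letter: A up two letter names plus an octave → B.
Moving 13 semitones up from A3 (the size of a minor ninth) reaches Bb4.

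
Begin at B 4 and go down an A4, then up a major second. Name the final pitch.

G 4

An augmented fourth down from B4 is F4.
Up a major second from F4: G4 (2 semitones up).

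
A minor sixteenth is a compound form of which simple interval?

m2

Subtracting seven from the interval number removes an octave: 16 − 14 = 2.
That makes a minor sixteenth a compound minor second — 2 octaves plus a minor second.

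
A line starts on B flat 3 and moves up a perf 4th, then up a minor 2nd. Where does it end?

A perfect fourth up from Bb3 is Eb4.
A minor second up from Eb4 is Fb4.

F flat 4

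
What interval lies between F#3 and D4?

minor 6th

F to D spans six letter names (F-G-A-B-C-D): a sixth.
F#3 to D4 is 8 semitones, a half step short of the major sixth (9), so this is minor.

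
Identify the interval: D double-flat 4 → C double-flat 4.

major second

Descending from Dbb4 to Cbb4 is the same interval as ascending Cbb4 to Dbb4.
C to D spans two letter names (C-D): a second.
Counting semitones, Cbb4→Dbb4 is 2, which is the major second.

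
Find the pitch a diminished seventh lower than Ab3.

B2

Counting seven letter names down from A lands on B.
A diminished seventh spans 9 semitones, so from Ab3 the target pitch is B2.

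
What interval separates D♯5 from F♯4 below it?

major sixth

Descending from D#5 to F#4 is the same interval as ascending F#4 to D#5.
F to D spans six letter names (F-G-A-B-C-D) — that makes it a sixth of some quality.
F#4 to D#5 is 9 semitones, matching the major sixth exactly, so the quality is major.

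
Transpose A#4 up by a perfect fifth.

E#5

Counting five letter names up from A lands on E.
A perfect fifth is 7 semitones; 7 semitones up from A#4 gives E#5.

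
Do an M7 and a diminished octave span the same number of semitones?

Both span 11 semitones: a major seventh and a diminished octave are the same chromatic distance.

Yes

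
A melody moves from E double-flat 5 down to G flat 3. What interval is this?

Descending from Ebb5 to Gb3 is the same interval as ascending Gb3 to Ebb5.
G to E spans six letter names (G-A-B-C-D-E), plus an octave, so the interval is some kind of thirteenth.
Gb3 to Ebb5 is 20 semitones, a half step short of the major thirteenth (21), so this is minor.
(Equivalently, a compound minor sixth: a minor sixth plus an octave.)

m13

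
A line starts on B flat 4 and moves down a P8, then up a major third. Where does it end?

D 4

Down a perfect octave from Bb4: Bb3 (12 semitones down).
Bb3 up a major third → D4 (4 semitones).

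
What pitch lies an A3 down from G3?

The third takes the letter from G down to E.
Moving 5 semitones down from G3 (the size of an augmented third) reaches Ebb3.

Ebb3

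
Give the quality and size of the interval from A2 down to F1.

M10

Descending from A2 to F1 is the same interval as ascending F1 to A2.
F to A spans three letter names (F-G-A), plus an octave, so the interval is some kind of tenth.
Counting semitones, F1→A2 is 16, which is the major tenth.
(Equivalently, a compound major third: a major third plus an octave.)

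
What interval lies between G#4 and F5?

d7

G to F spans seven letter names (G-A-B-C-D-E-F) — that makes it a seventh of some quality.
A major seventh would be 11 semitones; G#4 to F5 is 9, two semitones narrower, so the interval is diminished.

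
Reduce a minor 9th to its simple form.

minor second

Take out an octave (7 from the number): 9 − 7 = 2.
That makes a minor ninth a compound minor second — an octave plus a minor second.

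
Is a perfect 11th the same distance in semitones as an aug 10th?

Yes

Both span 17 semitones: a perfect eleventh and an augmented tenth are the same chromatic distance.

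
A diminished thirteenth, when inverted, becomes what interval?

First reduce the compound diminished thirteenth to its simple form, a diminished sixth.
The rule of nine gives the new number: 9 − 6 = 3, so a sixth becomes a third.
And diminished becomes augmented under inversion, so we get an augmented third.

augmented third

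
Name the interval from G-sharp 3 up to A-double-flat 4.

doubly diminished 9th

G to A spans two letter names (G-A), plus an octave, so the interval is some kind of ninth.
The major ninth is 14 semitones; here we have 11, three semitones narrower: doubly diminished.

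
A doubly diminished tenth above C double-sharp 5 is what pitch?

E flat 6

Counting three letter names plus an octave up from C lands on E.
Moving 13 semitones up from C##5 (the size of a doubly diminished tenth) reaches Eb6.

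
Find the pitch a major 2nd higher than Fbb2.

Two letter names up from F: G.
Moving 2 semitones up from Fbb2 (the size of a major second) reaches Gbb2.

Gbb2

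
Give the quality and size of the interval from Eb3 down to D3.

minor second

Descending from Eb3 to D3 is the same interval as ascending D3 to Eb3.
D to E spans two letter names (D-E), so the interval is some kind of second.
A major second would be 2 semitones, but D3 to Eb3 is 1 — one semitone narrower, making it a minor second.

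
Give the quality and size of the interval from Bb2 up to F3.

P5

B to F spans five letter names (B-C-D-E-F) — that makes it a fifth of some quality.
Bb2 to F3 is 7 semitones, matching the perfect fifth exactly, so the quality is perfect.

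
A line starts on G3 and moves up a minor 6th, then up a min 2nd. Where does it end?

Fb4

A minor sixth up from G3 is Eb4.
Eb4 up a minor second → Fb4 (1 semitone).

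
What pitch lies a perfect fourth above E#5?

A#5

The fourth takes the letter from E up to A.
Moving 5 semitones up from E#5 (the size of a perfect fourth) reaches A#5.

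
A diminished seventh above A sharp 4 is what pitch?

G 5

The seventh takes the letter from A up to G.
Moving 9 semitones up from A#4 (the size of a diminished seventh) reaches G5.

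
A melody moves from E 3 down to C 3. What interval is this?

Descending from E3 to C3 is the same interval as ascending C3 to E3.
C to E spans three letter names (C-D-E), so the interval is some kind of third.
The major third spans 4 semitones, and C3 to E3 is exactly 4 semitones — so this is a major third.

M3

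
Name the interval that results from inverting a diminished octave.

augmented 1st

The rule of nine gives the new number: 9 − 8 = 1, so an octave becomes a unison.
And diminished becomes augmented under inversion, so we get an augmented unison.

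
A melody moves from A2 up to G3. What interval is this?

A to G spans seven letter names (A-B-C-D-E-F-G) — that makes it a seventh of some quality.
At 10 semitones, A2→G3 falls one short of a major seventh: minor.

m7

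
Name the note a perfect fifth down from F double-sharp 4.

B sharp 3

Counting five letter names down from F lands on B.
A perfect fifth spans 7 semitones, so from F##4 the target pitch is B#3.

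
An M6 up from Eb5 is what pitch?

C6

The sixth takes the letter from E up to C.
A major sixth spans 9 semitones, so from Eb5 the target pitch is C6.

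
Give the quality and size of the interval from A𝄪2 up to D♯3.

A to D spans four letter names (A-B-C-D), so the interval is some kind of fourth.
A##2 to D#3 spans 4 semitones — one semitone narrower than the perfect fourth (5) — giving a diminished fourth.

d4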